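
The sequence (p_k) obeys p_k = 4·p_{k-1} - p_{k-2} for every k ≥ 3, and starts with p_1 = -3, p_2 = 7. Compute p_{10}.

316407

p_3 = 31  p_4 = 117  p_5 = 437  p_6 = 1631  p_7 = 6087  p_8 = 22717  p_9 = 84781  p_{10} = 316407.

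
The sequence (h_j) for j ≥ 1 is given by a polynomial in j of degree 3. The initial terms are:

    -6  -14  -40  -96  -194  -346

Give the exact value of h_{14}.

1st diffs: -8, -26, -56, -98, -152.
2nd diffs: -18, -30, -42, -54.
3rd diffs: -12, -12, -12 (constant).
Newton forward-difference form: h_j = -6 + (-8)·C(j-1,1) + (-18)·C(j-1,2) + (-12)·C(j-1,3).
At j = 14: j-1 = 13, so h_{14} = -6 - 104 - 1404 - 3432 = -4946.

-4946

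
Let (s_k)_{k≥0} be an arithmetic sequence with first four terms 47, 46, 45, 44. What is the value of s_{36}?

Common difference d = -1.
s_k = 47 + (k - 0)·(-1).
s_{36} = 47 + 36·(-1) = 11.

11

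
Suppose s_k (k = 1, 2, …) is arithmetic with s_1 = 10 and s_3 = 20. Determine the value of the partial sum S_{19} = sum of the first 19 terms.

1045

Common difference d = (20 - 10) / (3 - 1) = 5.
s_k = 10 + (k - 1)·5.
s_{19} = 100; S = 19·(10 + 100)/2 = 1045.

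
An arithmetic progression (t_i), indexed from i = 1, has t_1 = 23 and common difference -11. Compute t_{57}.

-593

t_i = 23 + (i - 1)·(-11).
t_{57} = 23 + 56·(-11) = -593.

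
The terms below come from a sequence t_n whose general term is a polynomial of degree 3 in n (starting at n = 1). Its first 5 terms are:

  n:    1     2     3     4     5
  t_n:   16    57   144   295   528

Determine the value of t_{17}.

1st diffs: 41, 87, 151, 233.
2nd diffs: 46, 64, 82.
3rd diffs: 18, 18 (constant).
So t_n = 3n^3 + 5n^2 + 5n + 3.
Evaluating at n = 17 gives t_{17} = 16272.

16272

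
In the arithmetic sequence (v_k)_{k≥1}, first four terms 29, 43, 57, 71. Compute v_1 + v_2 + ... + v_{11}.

1089

Common difference d = 14.
v_k = 29 + (k - 1)·14.
v_{11} = 169; S = 11·(29 + 169)/2 = 1089.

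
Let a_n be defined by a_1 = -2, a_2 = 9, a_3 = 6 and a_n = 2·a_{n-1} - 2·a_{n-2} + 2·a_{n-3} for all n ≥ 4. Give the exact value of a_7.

Iterate the recurrence:
a_4 = -10, a_5 = -14, a_6 = 4, a_7 = 16.

16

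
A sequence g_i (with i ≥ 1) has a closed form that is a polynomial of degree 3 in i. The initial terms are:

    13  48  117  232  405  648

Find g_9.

1917

1st diffs: 35, 69, 115, 173, 243.
2nd diffs: 34, 46, 58, 70.
3rd diffs: 12, 12, 12 (constant).
So g_i = 2i^3 + 5i^2 + 6i.
Evaluating at i = 9 gives g_9 = 1917.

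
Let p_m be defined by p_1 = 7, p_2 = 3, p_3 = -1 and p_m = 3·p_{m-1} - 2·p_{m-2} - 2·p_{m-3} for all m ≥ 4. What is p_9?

p_4 = -23  p_5 = -73  p_6 = -171  p_7 = -321  p_8 = -475  p_9 = -441.

-441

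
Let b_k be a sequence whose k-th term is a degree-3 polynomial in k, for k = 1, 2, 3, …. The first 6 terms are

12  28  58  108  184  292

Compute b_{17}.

1st diffs: 16, 30, 50, 76, 108.
2nd diffs: 14, 20, 26, 32.
3rd diffs: 6, 6, 6 (constant).
So b_k = k^3 + k^2 + 6k + 4.
Evaluating at k = 17 gives b_{17} = 5308.

5308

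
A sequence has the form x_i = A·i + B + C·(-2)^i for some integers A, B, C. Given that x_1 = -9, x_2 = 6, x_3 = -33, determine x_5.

The three given values yield: A + B - 2C = -9; 2A + B + 4C = 6; 3A + B - 8C = -33.
Subtracting the first from the second: A + 6C = 15.
Subtracting the second from the third: A - 12C = -39.
Solving: C = 3, A = -3, then B = 0.
So x_i = -3·i + 0 + 3·(-2)^i; at i=5 this is -111.

-111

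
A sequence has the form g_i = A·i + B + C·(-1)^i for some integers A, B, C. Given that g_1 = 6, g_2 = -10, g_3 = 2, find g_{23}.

-38

At i = 1, 2, 3: A + B - C = 6; 2A + B + C = -10; 3A + B - C = 2.
Subtracting the first from the second: A + 2C = -16.
Subtracting the second from the third: A - 2C = 12.
Solving: C = -7, A = -2, then B = 1.
Therefore g_{23} = -46 + 1 + (-7)·(-1) = -38.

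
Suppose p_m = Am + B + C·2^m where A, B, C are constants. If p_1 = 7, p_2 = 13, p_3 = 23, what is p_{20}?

2097193

The three given values yield: A + B + 2C = 7; 2A + B + 4C = 13; 3A + B + 8C = 23.
Subtracting the first from the second: A + 2C = 6.
Subtracting the second from the third: A + 4C = 10.
Solving: C = 2, A = 2, then B = 1.
So p_m = 2·m + 1 + 2·2^m; at m=20 this is 2097193.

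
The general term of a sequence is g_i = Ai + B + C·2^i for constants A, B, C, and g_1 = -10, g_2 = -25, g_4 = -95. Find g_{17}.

Write the equations: A + B + 2C = -10; 2A + B + 4C = -25; 4A + B + 16C = -95.
Subtracting the first from the second: A + 2C = -15.
Subtracting the second from the third: 2A + 12C = -70.
Solving: C = -5, A = -5, then B = 5.
Hence g_{17} = -5·17 + 5 + (-5)·131072 = -655440.

-655440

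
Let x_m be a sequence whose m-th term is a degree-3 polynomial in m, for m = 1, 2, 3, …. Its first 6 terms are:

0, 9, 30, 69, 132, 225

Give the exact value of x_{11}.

1350

1st diffs: 9, 21, 39, 63, 93.
2nd diffs: 12, 18, 24, 30.
3rd diffs: 6, 6, 6 (constant).
So x_m = m^3 + 2m - 3.
Evaluating at m = 11 gives x_{11} = 1350.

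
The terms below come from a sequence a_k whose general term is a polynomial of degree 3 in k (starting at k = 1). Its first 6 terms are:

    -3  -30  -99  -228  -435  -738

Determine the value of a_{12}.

1st diffs: -27, -69, -129, -207, -303.
2nd diffs: -42, -60, -78, -96.
3rd diffs: -18, -18, -18 (constant).
Newton forward-difference form: a_k = -3 + (-27)·C(k-1,1) + (-42)·C(k-1,2) + (-18)·C(k-1,3).
At k = 12: k-1 = 11, so a_{12} = -3 - 297 - 2310 - 2970 = -5580.

-5580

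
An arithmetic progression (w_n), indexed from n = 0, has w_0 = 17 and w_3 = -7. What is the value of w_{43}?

-327

Common difference d = (-7 - 17) / (3 - 0) = -8.
w_n = 17 + (n - 0)·(-8).
w_{43} = 17 + 43·(-8) = -327.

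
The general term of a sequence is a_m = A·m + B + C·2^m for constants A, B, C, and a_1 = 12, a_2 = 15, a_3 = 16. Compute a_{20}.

-1048467

Plug in m = 1, 2, 3: A + B + 2C = 12; 2A + B + 4C = 15; 3A + B + 8C = 16.
Subtracting the first from the second: A + 2C = 3.
Subtracting the second from the third: A + 4C = 1.
Solving: C = -1, A = 5, then B = 9.
Hence a_{20} = 5·20 + 9 + (-1)·1048576 = -1048467.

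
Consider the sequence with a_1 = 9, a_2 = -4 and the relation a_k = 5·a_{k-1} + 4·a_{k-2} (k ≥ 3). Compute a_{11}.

13119616

a_3 = 16;  a_4 = 64;  a_5 = 384;  a_6 = 2176;  a_7 = 12416;  a_8 = 70784;  a_9 = 403584;  a_{10} = 2301056;  a_{11} = 13119616.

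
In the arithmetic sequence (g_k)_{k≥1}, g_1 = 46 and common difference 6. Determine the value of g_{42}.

g_k = 46 + (k - 1)·6.
g_{42} = 46 + 41·6 = 292.

292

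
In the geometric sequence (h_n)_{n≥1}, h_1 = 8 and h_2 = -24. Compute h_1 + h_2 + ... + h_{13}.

3188648

Common ratio r = -3.
h_n = 8·(-3)^(n-1).
S = 8·((-3)^13 - 1)/(-3 - 1) = 8·(-1594323 - 1)/(-4) = 3188648.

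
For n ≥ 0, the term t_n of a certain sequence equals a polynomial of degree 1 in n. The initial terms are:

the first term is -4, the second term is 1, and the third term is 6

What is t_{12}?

56

1st diffs: 5, 5 (constant).
So t_n = 5n - 4.
Evaluating at n = 12 gives t_{12} = 56.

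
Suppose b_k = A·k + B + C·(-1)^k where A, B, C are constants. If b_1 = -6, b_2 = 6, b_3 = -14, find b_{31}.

-126

Plug in k = 1, 2, 3: A + B - C = -6; 2A + B + C = 6; 3A + B - C = -14.
Subtracting the first from the second: A + 2C = 12.
Subtracting the second from the third: A - 2C = -20.
Solving: C = 8, A = -4, then B = 6.
So b_k = -4·k + 6 + 8·(-1)^k; at k=31 this is -126.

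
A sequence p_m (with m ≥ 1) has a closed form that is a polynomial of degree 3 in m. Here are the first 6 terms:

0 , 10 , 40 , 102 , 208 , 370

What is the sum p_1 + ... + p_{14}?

1st diffs: 10, 30, 62, 106, 162.
2nd diffs: 20, 32, 44, 56.
3rd diffs: 12, 12, 12 (constant).
Newton forward-difference form: p_m = 10·C(m-1,1) + 20·C(m-1,2) + 12·C(m-1,3).
Continuing: …, 600, 910, 1312, 1818, …, p_{14} = 5122.
Summing m = 1..14 (14 terms) gives 20202.

20202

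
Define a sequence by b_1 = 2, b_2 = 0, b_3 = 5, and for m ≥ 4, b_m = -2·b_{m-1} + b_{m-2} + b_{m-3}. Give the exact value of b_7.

Compute successive terms:
b_4 = -8;  b_5 = 21;  b_6 = -45;  b_7 = 103.

103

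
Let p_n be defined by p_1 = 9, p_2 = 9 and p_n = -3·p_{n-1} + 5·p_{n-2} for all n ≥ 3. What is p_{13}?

Step forward from the initial values:
p_3 = 18; p_4 = -9; p_5 = 117; …; p_{10} = -128781; p_{11} = 540153; p_{12} = -2264364; p_{13} = 9493857.

9493857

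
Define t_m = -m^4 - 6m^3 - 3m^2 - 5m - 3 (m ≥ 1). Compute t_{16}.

t_{16} = -1·16^4 - 6·16^3 - 3·16^2 - 5·16 - 3 = -90963.

-90963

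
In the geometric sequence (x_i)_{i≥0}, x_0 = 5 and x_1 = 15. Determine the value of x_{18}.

1937102445

Common ratio r = 3.
x_i = 5·3^(i-0).
x_{18} = 5·3^18 = 1937102445.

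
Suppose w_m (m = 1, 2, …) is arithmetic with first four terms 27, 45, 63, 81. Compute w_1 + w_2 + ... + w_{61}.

34587

Common difference d = 18.
w_m = 27 + (m - 1)·18.
w_{61} = 1107; S = 61·(27 + 1107)/2 = 34587.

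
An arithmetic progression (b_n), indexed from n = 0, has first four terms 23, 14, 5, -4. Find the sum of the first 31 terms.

Common difference d = -9.
b_n = 23 + (n - 0)·(-9).
b_{30} = -247; S = 31·(23 + (-247))/2 = -3472.

-3472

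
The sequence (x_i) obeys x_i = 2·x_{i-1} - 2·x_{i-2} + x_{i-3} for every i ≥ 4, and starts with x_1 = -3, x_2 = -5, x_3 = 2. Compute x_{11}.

Step forward from the initial values:
x_4 = 11;  x_5 = 13;  x_6 = 6;  x_7 = -3;  x_8 = -5;  x_9 = 2;  x_{10} = 11;  x_{11} = 13.

13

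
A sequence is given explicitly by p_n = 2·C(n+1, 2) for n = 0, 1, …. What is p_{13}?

C(14, 2) = 91, so p_{13} = 182.

182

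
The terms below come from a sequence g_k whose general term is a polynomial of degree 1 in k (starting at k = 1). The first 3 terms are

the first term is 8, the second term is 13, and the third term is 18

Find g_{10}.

53

1st diffs: 5, 5 (constant).
So g_k = 5k + 3.
Evaluating at k = 10 gives g_{10} = 53.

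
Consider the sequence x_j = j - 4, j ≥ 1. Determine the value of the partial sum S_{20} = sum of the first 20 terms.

Over j = 1..20: Σj = 210.
Total = (1)·210 + (-4)·20 = 130.

130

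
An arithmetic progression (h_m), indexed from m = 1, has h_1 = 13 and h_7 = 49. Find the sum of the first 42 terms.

Common difference d = (49 - 13) / (7 - 1) = 6.
h_m = 13 + (m - 1)·6.
h_{42} = 259; S = 42·(13 + 259)/2 = 5712.

5712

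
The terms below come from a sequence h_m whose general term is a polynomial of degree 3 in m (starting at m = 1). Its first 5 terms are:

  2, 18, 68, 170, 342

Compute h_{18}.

1st diffs: 16, 50, 102, 172.
2nd diffs: 34, 52, 70.
3rd diffs: 18, 18 (constant).
Newton forward-difference form: h_m = 2 + 16·C(m-1,1) + 34·C(m-1,2) + 18·C(m-1,3).
At m = 18: m-1 = 17, so h_{18} = 2 + 272 + 4624 + 12240 = 17138.

17138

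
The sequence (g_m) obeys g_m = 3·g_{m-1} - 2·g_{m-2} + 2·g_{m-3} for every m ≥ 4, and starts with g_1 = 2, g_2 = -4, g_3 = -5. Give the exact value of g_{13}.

g_4 = -3  g_5 = -7  g_6 = -25  g_7 = -67  g_8 = -165  g_9 = -411  g_{10} = -1037  g_{11} = -2619  g_{12} = -6605  g_{13} = -16651.

-16651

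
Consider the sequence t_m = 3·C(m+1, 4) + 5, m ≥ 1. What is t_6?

C(7, 4) = 35, so t_6 = 110.

110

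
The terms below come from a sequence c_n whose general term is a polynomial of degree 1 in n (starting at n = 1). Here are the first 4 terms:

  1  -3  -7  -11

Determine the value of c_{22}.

-83

1st diffs: -4, -4, -4 (constant).
So c_n = -4n + 5.
Evaluating at n = 22 gives c_{22} = -83.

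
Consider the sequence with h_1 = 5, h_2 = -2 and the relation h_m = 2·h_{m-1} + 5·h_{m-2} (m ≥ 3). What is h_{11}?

Compute successive terms:
h_3 = 21  h_4 = 32  h_5 = 169  h_6 = 498  h_7 = 1841  h_8 = 6172  h_9 = 21549  h_{10} = 73958  h_{11} = 255661.

255661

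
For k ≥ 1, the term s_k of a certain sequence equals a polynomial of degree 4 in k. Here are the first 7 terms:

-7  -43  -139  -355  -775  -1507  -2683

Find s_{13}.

1st diffs: -36, -96, -216, -420, -732, -1176.
2nd diffs: -60, -120, -204, -312, -444.
3rd diffs: -60, -84, -108, -132.
4th diffs: -24, -24, -24 (constant).
Newton forward-difference form: s_k = -7 + (-36)·C(k-1,1) + (-60)·C(k-1,2) + (-60)·C(k-1,3) + (-24)·C(k-1,4).
At k = 13: k-1 = 12, so s_{13} = -7 - 432 - 3960 - 13200 - 11880 = -29479.

-29479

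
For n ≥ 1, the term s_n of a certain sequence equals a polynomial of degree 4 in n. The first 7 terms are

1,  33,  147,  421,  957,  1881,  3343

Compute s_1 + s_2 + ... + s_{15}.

219227

1st diffs: 32, 114, 274, 536, 924, 1462.
2nd diffs: 82, 160, 262, 388, 538.
3rd diffs: 78, 102, 126, 150.
4th diffs: 24, 24, 24 (constant).
So s_n = n^4 + 3n^3 - 2n^2 + 2n - 3.
Continuing: …, 5517, 8601, 12817, 18411, …, s_{15} = 60327.
Summing n = 1..15 (15 terms) gives 219227.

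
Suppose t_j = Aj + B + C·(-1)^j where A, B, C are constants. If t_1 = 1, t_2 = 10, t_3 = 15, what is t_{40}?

276

At j = 1, 2, 3: A + B - C = 1; 2A + B + C = 10; 3A + B - C = 15.
Subtracting the first from the second: A + 2C = 9.
Subtracting the second from the third: A - 2C = 5.
Solving: C = 1, A = 7, then B = -5.
So t_j = 7·j + (-5) + 1·(-1)^j; at j=40 this is 276.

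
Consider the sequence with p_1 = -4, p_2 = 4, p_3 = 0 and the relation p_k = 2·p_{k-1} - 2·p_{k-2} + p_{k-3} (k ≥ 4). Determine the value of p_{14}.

Step forward from the initial values:
p_4 = -12  p_5 = -20  p_6 = -16  …  p_{11} = -20  p_{12} = -16  p_{13} = -4  p_{14} = 4.

4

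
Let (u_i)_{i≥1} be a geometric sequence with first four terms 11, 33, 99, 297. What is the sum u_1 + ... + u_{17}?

710270891

Common ratio r = 3.
u_i = 11·3^(i-1).
S = 11·(3^17 - 1)/(3 - 1) = 11·(129140163 - 1)/(2) = 710270891.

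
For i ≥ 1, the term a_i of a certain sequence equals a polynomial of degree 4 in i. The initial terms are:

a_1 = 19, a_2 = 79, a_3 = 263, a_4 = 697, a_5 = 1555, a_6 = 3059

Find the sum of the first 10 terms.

56326

1st diffs: 60, 184, 434, 858, 1504.
2nd diffs: 124, 250, 424, 646.
3rd diffs: 126, 174, 222.
4th diffs: 48, 48 (constant).
So a_i = 2i^4 + i^3 + 6i^2 + 5i + 5.
Continuing: 5479, 9133, 14387, 21655.
Summing i = 1..10 (10 terms) gives 56326.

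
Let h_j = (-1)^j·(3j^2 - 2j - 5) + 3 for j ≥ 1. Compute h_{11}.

(-1)^11 = -1; 3j^2 - 2j - 5 at j=11 is 336; so h_{11} = -333.

-333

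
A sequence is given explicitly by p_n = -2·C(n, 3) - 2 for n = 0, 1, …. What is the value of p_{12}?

C(12, 3) = 220, so p_{12} = -442.

-442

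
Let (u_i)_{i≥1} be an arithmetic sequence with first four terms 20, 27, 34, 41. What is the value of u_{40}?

293

Common difference d = 7.
u_i = 20 + (i - 1)·7.
u_{40} = 20 + 39·7 = 293.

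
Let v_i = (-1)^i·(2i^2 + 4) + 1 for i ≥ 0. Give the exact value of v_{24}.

(-1)^24 = 1; 2i^2 + 4 at i=24 is 1156; so v_{24} = 1157.

1157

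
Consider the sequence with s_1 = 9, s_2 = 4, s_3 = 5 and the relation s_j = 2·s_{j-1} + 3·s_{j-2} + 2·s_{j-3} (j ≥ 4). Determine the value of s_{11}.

104621

Compute successive terms:
s_4 = 40  s_5 = 103  s_6 = 336  s_7 = 1061  s_8 = 3336  s_9 = 10527  s_{10} = 33184  s_{11} = 104621.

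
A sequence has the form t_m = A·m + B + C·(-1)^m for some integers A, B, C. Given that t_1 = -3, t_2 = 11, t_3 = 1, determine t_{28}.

At m = 1, 2, 3: A + B - C = -3; 2A + B + C = 11; 3A + B - C = 1.
Subtracting the first from the second: A + 2C = 14.
Subtracting the second from the third: A - 2C = -10.
Solving: C = 6, A = 2, then B = 1.
So t_m = 2·m + 1 + 6·(-1)^m; at m=28 this is 63.

63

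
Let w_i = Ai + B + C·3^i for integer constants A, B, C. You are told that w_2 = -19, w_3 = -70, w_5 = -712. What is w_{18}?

Plug in i = 2, 3, 5: 2A + B + 9C = -19; 3A + B + 27C = -70; 5A + B + 243C = -712.
Subtracting the first from the second: A + 18C = -51.
Subtracting the second from the third: 2A + 216C = -642.
Solving: C = -3, A = 3, then B = 2.
Hence w_{18} = 3·18 + 2 + (-3)·387420489 = -1162261411.

-1162261411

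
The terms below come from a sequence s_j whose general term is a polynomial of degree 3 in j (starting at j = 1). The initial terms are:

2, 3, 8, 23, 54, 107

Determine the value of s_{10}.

659

1st diffs: 1, 5, 15, 31, 53.
2nd diffs: 4, 10, 16, 22.
3rd diffs: 6, 6, 6 (constant).
So s_j = j^3 - 4j^2 + 6j - 1.
Evaluating at j = 10 gives s_{10} = 659.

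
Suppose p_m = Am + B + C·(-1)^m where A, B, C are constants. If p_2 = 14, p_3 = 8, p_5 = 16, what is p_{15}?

Plug in m = 2, 3, 5: 2A + B + C = 14; 3A + B - C = 8; 5A + B - C = 16.
Subtracting the first from the second: A - 2C = -6.
Subtracting the second from the third: 2A = 8.
Solving: C = 5, A = 4, then B = 1.
Therefore p_{15} = 60 + 1 + 5·(-1) = 56.

56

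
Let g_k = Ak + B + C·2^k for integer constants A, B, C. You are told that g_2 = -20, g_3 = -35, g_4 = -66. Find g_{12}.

-16378

The three given values yield: 2A + B + 4C = -20; 3A + B + 8C = -35; 4A + B + 16C = -66.
Subtracting the first from the second: A + 4C = -15.
Subtracting the second from the third: A + 8C = -31.
Solving: C = -4, A = 1, then B = -6.
So g_k = 1·k + (-6) + (-4)·2^k; at k=12 this is -16378.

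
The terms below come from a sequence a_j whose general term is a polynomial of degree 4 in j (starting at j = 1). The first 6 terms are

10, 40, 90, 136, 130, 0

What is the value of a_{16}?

1st diffs: 30, 50, 46, -6, -130.
2nd diffs: 20, -4, -52, -124.
3rd diffs: -24, -48, -72.
4th diffs: -24, -24 (constant).
Newton forward-difference form: a_j = 10 + 30·C(j-1,1) + 20·C(j-1,2) + (-24)·C(j-1,3) + (-24)·C(j-1,4).
At j = 16: j-1 = 15, so a_{16} = 10 + 450 + 2100 - 10920 - 32760 = -41120.

-41120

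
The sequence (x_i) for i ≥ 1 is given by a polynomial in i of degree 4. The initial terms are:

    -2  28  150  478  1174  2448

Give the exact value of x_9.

12558

1st diffs: 30, 122, 328, 696, 1274.
2nd diffs: 92, 206, 368, 578.
3rd diffs: 114, 162, 210.
4th diffs: 48, 48 (constant).
Newton forward-difference form: x_i = -2 + 30·C(i-1,1) + 92·C(i-1,2) + 114·C(i-1,3) + 48·C(i-1,4).
At i = 9: i-1 = 8, so x_9 = -2 + 240 + 2576 + 6384 + 3360 = 12558.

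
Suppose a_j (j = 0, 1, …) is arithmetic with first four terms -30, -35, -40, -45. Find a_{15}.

Common difference d = -5.
a_j = -30 + (j - 0)·(-5).
a_{15} = -30 + 15·(-5) = -105.

-105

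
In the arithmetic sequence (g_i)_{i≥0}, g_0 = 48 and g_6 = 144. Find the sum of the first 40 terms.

Common difference d = (144 - 48) / (6 - 0) = 16.
g_i = 48 + (i - 0)·16.
g_{39} = 672; S = 40·(48 + 672)/2 = 14400.

14400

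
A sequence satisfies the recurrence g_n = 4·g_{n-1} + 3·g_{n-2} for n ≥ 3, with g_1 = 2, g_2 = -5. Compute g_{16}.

-7103270159

Step forward from the initial values:
g_3 = -14; g_4 = -71; g_5 = -326; …; g_{13} = -70841942; g_{14} = -329114045; g_{15} = -1528982006; g_{16} = -7103270159.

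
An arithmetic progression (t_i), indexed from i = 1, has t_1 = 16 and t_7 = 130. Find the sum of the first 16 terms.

Common difference d = (130 - 16) / (7 - 1) = 19.
t_i = 16 + (i - 1)·19.
t_{16} = 301; S = 16·(16 + 301)/2 = 2536.

2536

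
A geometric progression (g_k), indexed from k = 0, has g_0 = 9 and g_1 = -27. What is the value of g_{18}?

Common ratio r = -3.
g_k = 9·(-3)^(k-0).
g_{18} = 9·(-3)^18 = 3486784401.

3486784401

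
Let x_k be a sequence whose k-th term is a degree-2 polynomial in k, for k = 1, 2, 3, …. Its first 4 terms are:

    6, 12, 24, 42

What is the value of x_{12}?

1st diffs: 6, 12, 18.
2nd diffs: 6, 6 (constant).
Newton forward-difference form: x_k = 6 + 6·C(k-1,1) + 6·C(k-1,2).
At k = 12: k-1 = 11, so x_{12} = 6 + 66 + 330 = 402.

402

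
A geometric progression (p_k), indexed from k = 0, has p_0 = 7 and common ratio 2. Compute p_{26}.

469762048

p_k = 7·2^(k-0).
p_{26} = 7·2^26 = 469762048.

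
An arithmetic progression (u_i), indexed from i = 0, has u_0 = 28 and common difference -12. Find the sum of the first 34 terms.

-5780

u_i = 28 + (i - 0)·(-12).
u_{33} = -368; S = 34·(28 + (-368))/2 = -5780.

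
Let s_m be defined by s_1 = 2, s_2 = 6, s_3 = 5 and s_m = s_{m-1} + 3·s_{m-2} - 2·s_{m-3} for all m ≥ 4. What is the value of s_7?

97

Step forward from the initial values:
s_4 = 19, s_5 = 22, s_6 = 69, s_7 = 97.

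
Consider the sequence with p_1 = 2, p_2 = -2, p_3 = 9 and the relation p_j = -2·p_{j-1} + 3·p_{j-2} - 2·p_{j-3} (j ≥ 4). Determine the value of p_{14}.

Applying the relation repeatedly:
p_4 = -28; p_5 = 87; p_6 = -276; …; p_{11} = 85869; p_{12} = -270724; p_{13} = 853527; p_{14} = -2690964.

-2690964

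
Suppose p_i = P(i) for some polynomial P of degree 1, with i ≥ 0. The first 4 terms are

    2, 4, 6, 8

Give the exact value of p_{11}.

1st diffs: 2, 2, 2 (constant).
So p_i = 2i + 2.
Evaluating at i = 11 gives p_{11} = 24.

24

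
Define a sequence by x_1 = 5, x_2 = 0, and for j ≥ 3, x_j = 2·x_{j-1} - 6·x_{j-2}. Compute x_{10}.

Step forward from the initial values:
x_3 = -30; x_4 = -60; x_5 = 60; x_6 = 480; x_7 = 600; x_8 = -1680; x_9 = -6960; x_{10} = -3840.

-3840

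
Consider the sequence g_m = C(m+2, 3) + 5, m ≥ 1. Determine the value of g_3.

C(5, 3) = 10, so g_3 = 15.

15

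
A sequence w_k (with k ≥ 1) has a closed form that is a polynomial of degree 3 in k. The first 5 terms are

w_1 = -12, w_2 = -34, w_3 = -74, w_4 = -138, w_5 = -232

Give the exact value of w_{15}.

-4142

1st diffs: -22, -40, -64, -94.
2nd diffs: -18, -24, -30.
3rd diffs: -6, -6 (constant).
So w_k = -k^3 - 3k^2 - 6k - 2.
Evaluating at k = 15 gives w_{15} = -4142.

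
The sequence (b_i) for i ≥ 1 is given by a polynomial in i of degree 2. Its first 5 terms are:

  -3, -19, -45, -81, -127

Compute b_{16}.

1st diffs: -16, -26, -36, -46.
2nd diffs: -10, -10, -10 (constant).
Newton forward-difference form: b_i = -3 + (-16)·C(i-1,1) + (-10)·C(i-1,2).
At i = 16: i-1 = 15, so b_{16} = -3 - 240 - 1050 = -1293.

-1293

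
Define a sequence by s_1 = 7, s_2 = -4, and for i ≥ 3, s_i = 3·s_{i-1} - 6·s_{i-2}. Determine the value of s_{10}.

-29970

Step forward from the initial values:
s_3 = -54, s_4 = -138, s_5 = -90, s_6 = 558, s_7 = 2214, s_8 = 3294, s_9 = -3402, s_{10} = -29970.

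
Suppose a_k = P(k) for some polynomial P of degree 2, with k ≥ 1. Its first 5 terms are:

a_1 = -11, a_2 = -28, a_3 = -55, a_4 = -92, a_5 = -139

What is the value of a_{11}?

-631

1st diffs: -17, -27, -37, -47.
2nd diffs: -10, -10, -10 (constant).
Newton forward-difference form: a_k = -11 + (-17)·C(k-1,1) + (-10)·C(k-1,2).
At k = 11: k-1 = 10, so a_{11} = -11 - 170 - 450 = -631.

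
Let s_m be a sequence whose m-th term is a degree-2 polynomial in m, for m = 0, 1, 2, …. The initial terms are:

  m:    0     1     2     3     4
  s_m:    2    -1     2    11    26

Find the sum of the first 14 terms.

1st diffs: -3, 3, 9, 15.
2nd diffs: 6, 6, 6 (constant).
Newton forward-difference form: s_m = 2 + (-3)·C(m,1) + 6·C(m,2).
Continuing: …, 47, 74, 107, 146, …, s_{13} = 431.
Summing m = 0..13 (14 terms) gives 1939.

1939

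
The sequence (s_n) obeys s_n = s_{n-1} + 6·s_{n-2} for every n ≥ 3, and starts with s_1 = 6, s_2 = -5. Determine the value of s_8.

Iterate the recurrence:
s_3 = 31  s_4 = 1  s_5 = 187  s_6 = 193  s_7 = 1315  s_8 = 2473.
(Characteristic roots are 3 and -2.)

2473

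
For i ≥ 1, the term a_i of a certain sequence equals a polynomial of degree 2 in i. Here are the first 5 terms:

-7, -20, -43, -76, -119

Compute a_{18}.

-1588

1st diffs: -13, -23, -33, -43.
2nd diffs: -10, -10, -10 (constant).
Newton forward-difference form: a_i = -7 + (-13)·C(i-1,1) + (-10)·C(i-1,2).
At i = 18: i-1 = 17, so a_{18} = -7 - 221 - 1360 = -1588.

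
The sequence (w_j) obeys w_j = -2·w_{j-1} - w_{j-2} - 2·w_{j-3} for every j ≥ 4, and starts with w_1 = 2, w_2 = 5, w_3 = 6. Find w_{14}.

Iterate the recurrence:
w_4 = -21;  w_5 = 26;  w_6 = -43;  …;  w_{11} = 1638;  w_{12} = -3285;  w_{13} = 6554;  w_{14} = -13099.

-13099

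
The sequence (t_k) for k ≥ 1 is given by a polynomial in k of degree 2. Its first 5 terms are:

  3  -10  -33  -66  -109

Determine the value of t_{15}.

-1089

1st diffs: -13, -23, -33, -43.
2nd diffs: -10, -10, -10 (constant).
So t_k = -5k^2 + 2k + 6.
Evaluating at k = 15 gives t_{15} = -1089.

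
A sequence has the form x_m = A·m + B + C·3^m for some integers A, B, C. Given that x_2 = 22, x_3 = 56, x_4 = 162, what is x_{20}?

At m = 2, 3, 4: 2A + B + 9C = 22; 3A + B + 27C = 56; 4A + B + 81C = 162.
Subtracting the first from the second: A + 18C = 34.
Subtracting the second from the third: A + 54C = 106.
Solving: C = 2, A = -2, then B = 8.
So x_m = -2·m + 8 + 2·3^m; at m=20 this is 6973568770.

6973568770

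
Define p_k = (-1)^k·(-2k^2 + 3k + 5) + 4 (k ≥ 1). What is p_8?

(-1)^8 = 1; -2k^2 + 3k + 5 at k=8 is -99; so p_8 = -95.

-95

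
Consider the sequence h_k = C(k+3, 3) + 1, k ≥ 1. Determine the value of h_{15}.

C(18, 3) = 816, so h_{15} = 817.

817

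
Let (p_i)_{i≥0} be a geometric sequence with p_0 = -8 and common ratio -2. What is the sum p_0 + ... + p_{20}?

-5592408

p_i = (-8)·(-2)^(i-0).
S = (-8)·((-2)^21 - 1)/(-2 - 1) = (-8)·(-2097152 - 1)/(-3) = -5592408.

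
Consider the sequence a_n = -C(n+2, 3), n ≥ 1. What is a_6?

-56

C(8, 3) = 56, so a_6 = -56.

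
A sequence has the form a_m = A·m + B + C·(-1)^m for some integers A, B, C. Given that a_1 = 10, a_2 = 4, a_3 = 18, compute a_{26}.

The three given values yield: A + B - C = 10; 2A + B + C = 4; 3A + B - C = 18.
Subtracting the first from the second: A + 2C = -6.
Subtracting the second from the third: A - 2C = 14.
Solving: C = -5, A = 4, then B = 1.
So a_m = 4·m + 1 + (-5)·(-1)^m; at m=26 this is 100.

100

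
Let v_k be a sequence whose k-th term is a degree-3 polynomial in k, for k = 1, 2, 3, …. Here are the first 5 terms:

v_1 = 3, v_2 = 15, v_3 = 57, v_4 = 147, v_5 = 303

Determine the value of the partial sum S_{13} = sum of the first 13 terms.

1st diffs: 12, 42, 90, 156.
2nd diffs: 30, 48, 66.
3rd diffs: 18, 18 (constant).
So v_k = 3k^3 - 3k^2 + 3.
Continuing: …, 543, 885, 1347, 1947, …, v_{13} = 6087.
Summing k = 1..13 (13 terms) gives 22425.

22425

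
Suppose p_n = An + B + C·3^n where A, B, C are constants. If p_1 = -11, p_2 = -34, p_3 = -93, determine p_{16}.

Plug in n = 1, 2, 3: A + B + 3C = -11; 2A + B + 9C = -34; 3A + B + 27C = -93.
Subtracting the first from the second: A + 6C = -23.
Subtracting the second from the third: A + 18C = -59.
Solving: C = -3, A = -5, then B = 3.
Hence p_{16} = -5·16 + 3 + (-3)·43046721 = -129140240.

-129140240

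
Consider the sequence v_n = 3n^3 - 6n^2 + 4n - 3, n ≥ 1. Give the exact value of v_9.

1734

v_9 = 3·9^3 - 6·9^2 + 4·9 - 3 = 1734.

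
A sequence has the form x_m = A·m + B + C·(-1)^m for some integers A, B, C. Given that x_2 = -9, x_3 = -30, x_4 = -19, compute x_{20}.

-99

Write the equations: 2A + B + C = -9; 3A + B - C = -30; 4A + B + C = -19.
Subtracting the first from the second: A - 2C = -21.
Subtracting the second from the third: A + 2C = 11.
Solving: C = 8, A = -5, then B = -7.
Hence x_{20} = -5·20 + (-7) + 8·1 = -99.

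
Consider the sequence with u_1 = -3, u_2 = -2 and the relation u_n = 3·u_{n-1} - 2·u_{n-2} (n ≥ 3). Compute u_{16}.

Step forward from the initial values:
u_3 = 0;  u_4 = 4;  u_5 = 12;  …;  u_{13} = 4092;  u_{14} = 8188;  u_{15} = 16380;  u_{16} = 32764.
(Characteristic roots are 2 and 1.)

32764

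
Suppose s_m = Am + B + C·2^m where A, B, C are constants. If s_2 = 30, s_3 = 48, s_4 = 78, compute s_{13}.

24660

Plug in m = 2, 3, 4: 2A + B + 4C = 30; 3A + B + 8C = 48; 4A + B + 16C = 78.
Subtracting the first from the second: A + 4C = 18.
Subtracting the second from the third: A + 8C = 30.
Solving: C = 3, A = 6, then B = 6.
So s_m = 6·m + 6 + 3·2^m; at m=13 this is 24660.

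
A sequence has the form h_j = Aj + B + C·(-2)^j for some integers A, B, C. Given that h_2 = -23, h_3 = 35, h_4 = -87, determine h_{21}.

10485719

At j = 2, 3, 4: 2A + B + 4C = -23; 3A + B - 8C = 35; 4A + B + 16C = -87.
Subtracting the first from the second: A - 12C = 58.
Subtracting the second from the third: A + 24C = -122.
Solving: C = -5, A = -2, then B = 1.
Hence h_{21} = -2·21 + 1 + (-5)·(-2097152) = 10485719.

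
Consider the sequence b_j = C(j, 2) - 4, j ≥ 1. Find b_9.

32

C(9, 2) = 36, so b_9 = 32.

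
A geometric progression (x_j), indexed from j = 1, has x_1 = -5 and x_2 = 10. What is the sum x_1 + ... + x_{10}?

1705

Common ratio r = -2.
x_j = (-5)·(-2)^(j-1).
S = (-5)·((-2)^10 - 1)/(-2 - 1) = (-5)·(1024 - 1)/(-3) = 1705.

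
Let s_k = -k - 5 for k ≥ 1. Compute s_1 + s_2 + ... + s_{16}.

-216

Over k = 1..16: Σk = 136.
Total = (-1)·136 + (-5)·16 = -216.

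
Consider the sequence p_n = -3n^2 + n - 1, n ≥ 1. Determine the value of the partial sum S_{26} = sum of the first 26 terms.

Over n = 1..26: Σn = 351, Σn² = 6201.
Total = (-3)·6201 + (1)·351 + (-1)·26 = -18278.

-18278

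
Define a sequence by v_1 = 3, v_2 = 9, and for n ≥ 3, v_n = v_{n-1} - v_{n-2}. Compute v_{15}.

v_3 = 6, v_4 = -3, v_5 = -9, …, v_{12} = -6, v_{13} = 3, v_{14} = 9, v_{15} = 6.

6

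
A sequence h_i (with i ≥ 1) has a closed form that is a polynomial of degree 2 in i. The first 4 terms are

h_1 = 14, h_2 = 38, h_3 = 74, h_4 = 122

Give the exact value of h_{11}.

794

1st diffs: 24, 36, 48.
2nd diffs: 12, 12 (constant).
So h_i = 6i^2 + 6i + 2.
Evaluating at i = 11 gives h_{11} = 794.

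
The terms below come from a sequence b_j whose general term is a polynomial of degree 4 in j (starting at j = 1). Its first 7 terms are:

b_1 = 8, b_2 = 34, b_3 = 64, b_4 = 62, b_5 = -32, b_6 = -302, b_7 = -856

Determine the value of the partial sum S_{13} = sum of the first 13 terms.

1st diffs: 26, 30, -2, -94, -270, -554.
2nd diffs: 4, -32, -92, -176, -284.
3rd diffs: -36, -60, -84, -108.
4th diffs: -24, -24, -24 (constant).
Newton forward-difference form: b_j = 8 + 26·C(j-1,1) + 4·C(j-1,2) + (-36)·C(j-1,3) + (-24)·C(j-1,4).
Continuing: …, -1826, -3368, -5662, -8912, …, b_{13} = -19216.
Summing j = 1..13 (13 terms) gives -53352.

-53352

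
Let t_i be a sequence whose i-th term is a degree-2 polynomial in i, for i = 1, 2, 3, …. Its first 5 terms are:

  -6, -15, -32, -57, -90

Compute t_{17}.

1st diffs: -9, -17, -25, -33.
2nd diffs: -8, -8, -8 (constant).
So t_i = -4i^2 + 3i - 5.
Evaluating at i = 17 gives t_{17} = -1110.

-1110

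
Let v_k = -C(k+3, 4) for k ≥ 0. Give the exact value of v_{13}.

-1820

C(16, 4) = 1820, so v_{13} = -1820.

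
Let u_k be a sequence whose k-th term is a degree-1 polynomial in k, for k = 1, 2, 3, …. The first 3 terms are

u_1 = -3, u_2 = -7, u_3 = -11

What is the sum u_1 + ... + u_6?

-78

1st diffs: -4, -4 (constant).
So u_k = -4k + 1.
Continuing: -15, -19, -23.
Summing k = 1..6 (6 terms) gives -78.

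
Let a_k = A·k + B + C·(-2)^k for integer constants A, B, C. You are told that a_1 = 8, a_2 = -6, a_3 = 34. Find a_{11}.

6186

The three given values yield: A + B - 2C = 8; 2A + B + 4C = -6; 3A + B - 8C = 34.
Subtracting the first from the second: A + 6C = -14.
Subtracting the second from the third: A - 12C = 40.
Solving: C = -3, A = 4, then B = -2.
Hence a_{11} = 4·11 + (-2) + (-3)·(-2048) = 6186.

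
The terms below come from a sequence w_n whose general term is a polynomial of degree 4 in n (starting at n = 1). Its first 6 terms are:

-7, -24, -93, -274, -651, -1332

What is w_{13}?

-28723

1st diffs: -17, -69, -181, -377, -681.
2nd diffs: -52, -112, -196, -304.
3rd diffs: -60, -84, -108.
4th diffs: -24, -24 (constant).
Newton forward-difference form: w_n = -7 + (-17)·C(n-1,1) + (-52)·C(n-1,2) + (-60)·C(n-1,3) + (-24)·C(n-1,4).
At n = 13: n-1 = 12, so w_{13} = -7 - 204 - 3432 - 13200 - 11880 = -28723.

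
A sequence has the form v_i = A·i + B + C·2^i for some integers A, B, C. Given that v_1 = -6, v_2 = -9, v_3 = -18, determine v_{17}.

-393168

The three given values yield: A + B + 2C = -6; 2A + B + 4C = -9; 3A + B + 8C = -18.
Subtracting the first from the second: A + 2C = -3.
Subtracting the second from the third: A + 4C = -9.
Solving: C = -3, A = 3, then B = -3.
So v_i = 3·i + (-3) + (-3)·2^i; at i=17 this is -393168.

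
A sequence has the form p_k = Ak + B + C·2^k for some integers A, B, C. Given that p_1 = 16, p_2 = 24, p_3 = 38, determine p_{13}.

24610

At k = 1, 2, 3: A + B + 2C = 16; 2A + B + 4C = 24; 3A + B + 8C = 38.
Subtracting the first from the second: A + 2C = 8.
Subtracting the second from the third: A + 4C = 14.
Solving: C = 3, A = 2, then B = 8.
Therefore p_{13} = 26 + 8 + 3·8192 = 24610.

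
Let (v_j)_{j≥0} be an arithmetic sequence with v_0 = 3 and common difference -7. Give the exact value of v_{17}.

-116

v_j = 3 + (j - 0)·(-7).
v_{17} = 3 + 17·(-7) = -116.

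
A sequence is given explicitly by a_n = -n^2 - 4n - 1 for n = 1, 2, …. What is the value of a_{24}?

a_{24} = -1·24^2 - 4·24 - 1 = -673.

-673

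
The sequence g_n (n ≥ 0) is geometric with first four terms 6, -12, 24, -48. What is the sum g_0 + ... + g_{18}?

Common ratio r = -2.
g_n = 6·(-2)^(n-0).
S = 6·((-2)^19 - 1)/(-2 - 1) = 6·(-524288 - 1)/(-3) = 1048578.

1048578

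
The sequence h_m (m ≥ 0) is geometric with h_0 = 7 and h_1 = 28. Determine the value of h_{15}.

7516192768

Common ratio r = 4.
h_m = 7·4^(m-0).
h_{15} = 7·4^15 = 7516192768.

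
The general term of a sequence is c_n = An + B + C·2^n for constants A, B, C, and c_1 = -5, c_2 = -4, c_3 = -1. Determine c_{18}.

Write the equations: A + B + 2C = -5; 2A + B + 4C = -4; 3A + B + 8C = -1.
Subtracting the first from the second: A + 2C = 1.
Subtracting the second from the third: A + 4C = 3.
Solving: C = 1, A = -1, then B = -6.
So c_n = -1·n + (-6) + 1·2^n; at n=18 this is 262120.

262120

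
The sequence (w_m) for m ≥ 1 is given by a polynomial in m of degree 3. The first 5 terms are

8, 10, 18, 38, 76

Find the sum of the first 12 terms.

4518

1st diffs: 2, 8, 20, 38.
2nd diffs: 6, 12, 18.
3rd diffs: 6, 6 (constant).
So w_m = m^3 - 3m^2 + 4m + 6.
Continuing: …, 138, 230, 358, 528, …, w_{12} = 1350.
Summing m = 1..12 (12 terms) gives 4518.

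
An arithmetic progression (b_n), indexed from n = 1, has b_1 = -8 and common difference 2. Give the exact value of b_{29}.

48

b_n = -8 + (n - 1)·2.
b_{29} = -8 + 28·2 = 48.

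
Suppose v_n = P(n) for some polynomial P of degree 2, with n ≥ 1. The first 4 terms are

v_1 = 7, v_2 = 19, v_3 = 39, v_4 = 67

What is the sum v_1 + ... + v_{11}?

2057

1st diffs: 12, 20, 28.
2nd diffs: 8, 8 (constant).
Newton forward-difference form: v_n = 7 + 12·C(n-1,1) + 8·C(n-1,2).
Continuing: …, 103, 147, 199, 259, …, v_{11} = 487.
Summing n = 1..11 (11 terms) gives 2057.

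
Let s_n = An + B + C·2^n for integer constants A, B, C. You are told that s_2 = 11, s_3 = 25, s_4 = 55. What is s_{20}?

At n = 2, 3, 4: 2A + B + 4C = 11; 3A + B + 8C = 25; 4A + B + 16C = 55.
Subtracting the first from the second: A + 4C = 14.
Subtracting the second from the third: A + 8C = 30.
Solving: C = 4, A = -2, then B = -1.
So s_n = -2·n + (-1) + 4·2^n; at n=20 this is 4194263.

4194263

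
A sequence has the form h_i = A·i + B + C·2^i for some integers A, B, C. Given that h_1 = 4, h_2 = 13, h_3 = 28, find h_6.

205

At i = 1, 2, 3: A + B + 2C = 4; 2A + B + 4C = 13; 3A + B + 8C = 28.
Subtracting the first from the second: A + 2C = 9.
Subtracting the second from the third: A + 4C = 15.
Solving: C = 3, A = 3, then B = -5.
Therefore h_6 = 18 + (-5) + 3·64 = 205.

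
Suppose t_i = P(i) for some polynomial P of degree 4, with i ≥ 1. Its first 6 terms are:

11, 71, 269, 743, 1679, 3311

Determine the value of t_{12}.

46871

1st diffs: 60, 198, 474, 936, 1632.
2nd diffs: 138, 276, 462, 696.
3rd diffs: 138, 186, 234.
4th diffs: 48, 48 (constant).
Newton forward-difference form: t_i = 11 + 60·C(i-1,1) + 138·C(i-1,2) + 138·C(i-1,3) + 48·C(i-1,4).
At i = 12: i-1 = 11, so t_{12} = 11 + 660 + 7590 + 22770 + 15840 = 46871.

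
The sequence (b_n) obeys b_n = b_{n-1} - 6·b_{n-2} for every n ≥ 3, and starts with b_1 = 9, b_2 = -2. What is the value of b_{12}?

-165044

Compute successive terms:
b_3 = -56;  b_4 = -44;  b_5 = 292;  b_6 = 556;  b_7 = -1196;  b_8 = -4532;  b_9 = 2644;  b_{10} = 29836;  b_{11} = 13972;  b_{12} = -165044.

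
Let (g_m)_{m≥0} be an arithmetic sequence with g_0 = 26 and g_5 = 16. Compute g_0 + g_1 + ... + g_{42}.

Common difference d = (16 - 26) / (5 - 0) = -2.
g_m = 26 + (m - 0)·(-2).
g_{42} = -58; S = 43·(26 + (-58))/2 = -688.

-688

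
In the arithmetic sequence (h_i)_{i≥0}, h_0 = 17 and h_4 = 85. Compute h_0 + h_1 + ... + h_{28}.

7395

Common difference d = (85 - 17) / (4 - 0) = 17.
h_i = 17 + (i - 0)·17.
h_{28} = 493; S = 29·(17 + 493)/2 = 7395.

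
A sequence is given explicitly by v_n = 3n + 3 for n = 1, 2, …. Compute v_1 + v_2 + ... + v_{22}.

825

Over n = 1..22: Σn = 253.
Total = (3)·253 + (3)·22 = 825.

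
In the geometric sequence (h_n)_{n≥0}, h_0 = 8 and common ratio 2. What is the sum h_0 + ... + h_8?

h_n = 8·2^(n-0).
S = 8·(2^9 - 1)/(2 - 1) = 8·(512 - 1)/(1) = 4088.

4088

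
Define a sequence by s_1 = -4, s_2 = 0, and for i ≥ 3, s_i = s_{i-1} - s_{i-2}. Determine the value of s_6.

Applying the relation repeatedly:
s_3 = 4, s_4 = 4, s_5 = 0, s_6 = -4.

-4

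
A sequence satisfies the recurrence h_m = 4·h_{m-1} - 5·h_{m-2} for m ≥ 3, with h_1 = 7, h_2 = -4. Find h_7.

Step forward from the initial values:
h_3 = -51  h_4 = -184  h_5 = -481  h_6 = -1004  h_7 = -1611.

-1611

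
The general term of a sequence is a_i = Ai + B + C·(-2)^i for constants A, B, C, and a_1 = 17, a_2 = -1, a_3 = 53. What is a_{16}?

-262045

Write the equations: A + B - 2C = 17; 2A + B + 4C = -1; 3A + B - 8C = 53.
Subtracting the first from the second: A + 6C = -18.
Subtracting the second from the third: A - 12C = 54.
Solving: C = -4, A = 6, then B = 3.
Therefore a_{16} = 96 + 3 + (-4)·65536 = -262045.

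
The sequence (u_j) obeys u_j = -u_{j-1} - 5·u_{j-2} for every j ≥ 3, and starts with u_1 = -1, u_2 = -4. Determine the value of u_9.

Applying the relation repeatedly:
u_3 = 9;  u_4 = 11;  u_5 = -56;  u_6 = 1;  u_7 = 279;  u_8 = -284;  u_9 = -1111.

-1111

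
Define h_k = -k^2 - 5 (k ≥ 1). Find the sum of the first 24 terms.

Over k = 1..24: Σk = 300, Σk² = 4900.
Total = (-1)·4900 + (-5)·24 = -5020.

-5020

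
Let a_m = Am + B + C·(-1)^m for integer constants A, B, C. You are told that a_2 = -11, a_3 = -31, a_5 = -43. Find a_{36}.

-215

Write the equations: 2A + B + C = -11; 3A + B - C = -31; 5A + B - C = -43.
Subtracting the first from the second: A - 2C = -20.
Subtracting the second from the third: 2A = -12.
Solving: C = 7, A = -6, then B = -6.
So a_m = -6·m + (-6) + 7·(-1)^m; at m=36 this is -215.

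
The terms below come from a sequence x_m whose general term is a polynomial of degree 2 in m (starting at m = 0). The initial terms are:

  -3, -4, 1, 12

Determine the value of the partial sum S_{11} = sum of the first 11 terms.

902

1st diffs: -1, 5, 11.
2nd diffs: 6, 6 (constant).
Newton forward-difference form: x_m = -3 + (-1)·C(m,1) + 6·C(m,2).
Continuing: …, 29, 52, 81, 116, …, x_{10} = 257.
Summing m = 0..10 (11 terms) gives 902.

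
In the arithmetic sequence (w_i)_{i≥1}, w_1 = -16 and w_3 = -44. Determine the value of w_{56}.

Common difference d = (-44 - (-16)) / (3 - 1) = -14.
w_i = -16 + (i - 1)·(-14).
w_{56} = -16 + 55·(-14) = -786.

-786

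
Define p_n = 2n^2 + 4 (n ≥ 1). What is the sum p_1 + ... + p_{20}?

5820

Over n = 1..20: Σn = 210, Σn² = 2870.
Total = (2)·2870 + (4)·20 = 5820.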